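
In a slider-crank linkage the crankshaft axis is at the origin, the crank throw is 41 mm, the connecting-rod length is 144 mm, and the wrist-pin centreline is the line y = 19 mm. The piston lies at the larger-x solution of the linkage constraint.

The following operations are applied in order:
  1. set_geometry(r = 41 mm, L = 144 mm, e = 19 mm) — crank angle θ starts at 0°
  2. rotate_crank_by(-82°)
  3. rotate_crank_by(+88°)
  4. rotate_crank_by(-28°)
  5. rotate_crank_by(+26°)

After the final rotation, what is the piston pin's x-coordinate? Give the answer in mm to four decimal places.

set_geometry: r = 41 mm, L = 144 mm, e = 19 mm; θ ← 0°
rotate_crank_by(-82°): θ ← 0° -82° = -82°
rotate_crank_by(+88°): θ ← -82° +88° = 6°
rotate_crank_by(-28°): θ ← 6° -28° = -22°
rotate_crank_by(+26°): θ ← -22° +26° = 4°
crank pin P = (r cos θ, r sin θ) = (40.900126, 2.860015)
h = r sin θ − e = 2.860015 − 19 = -16.139985
x = r cos θ + √(L² − h²) = 40.900126 + √(20736.0 − 260.4991) = 40.900126 + 143.092630 = 183.992757

183.9928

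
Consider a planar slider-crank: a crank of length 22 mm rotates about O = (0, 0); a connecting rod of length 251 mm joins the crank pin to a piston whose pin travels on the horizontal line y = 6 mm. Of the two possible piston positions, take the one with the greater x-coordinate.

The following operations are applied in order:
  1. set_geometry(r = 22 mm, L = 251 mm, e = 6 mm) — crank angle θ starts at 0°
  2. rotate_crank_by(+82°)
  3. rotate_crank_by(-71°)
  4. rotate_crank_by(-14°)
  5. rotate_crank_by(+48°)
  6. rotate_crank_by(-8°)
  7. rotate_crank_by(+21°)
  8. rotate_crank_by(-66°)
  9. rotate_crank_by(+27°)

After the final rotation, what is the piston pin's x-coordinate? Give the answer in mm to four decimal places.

271.7987

set_geometry: r = 22 mm, L = 251 mm, e = 6 mm; θ ← 0°
rotate_crank_by(+82°): θ ← 0° +82° = 82°
rotate_crank_by(-71°): θ ← 82° -71° = 11°
rotate_crank_by(-14°): θ ← 11° -14° = -3°
rotate_crank_by(+48°): θ ← -3° +48° = 45°
rotate_crank_by(-8°): θ ← 45° -8° = 37°
rotate_crank_by(+21°): θ ← 37° +21° = 58°
rotate_crank_by(-66°): θ ← 58° -66° = -8°
rotate_crank_by(+27°): θ ← -8° +27° = 19°
crank pin P = (r cos θ, r sin θ) = (20.801409, 7.162499)
h = r sin θ − e = 7.162499 − 6 = 1.162499
x = r cos θ + √(L² − h²) = 20.801409 + √(63001.0 − 1.3514) = 20.801409 + 250.997308 = 271.798717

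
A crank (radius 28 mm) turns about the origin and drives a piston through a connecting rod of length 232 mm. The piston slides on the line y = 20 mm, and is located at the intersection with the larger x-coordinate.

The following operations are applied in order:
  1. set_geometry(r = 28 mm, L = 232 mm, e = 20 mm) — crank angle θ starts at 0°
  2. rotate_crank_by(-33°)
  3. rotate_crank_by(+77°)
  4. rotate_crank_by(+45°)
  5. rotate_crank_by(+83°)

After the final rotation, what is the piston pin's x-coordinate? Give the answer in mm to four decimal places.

set_geometry: r = 28 mm, L = 232 mm, e = 20 mm; θ ← 0°
rotate_crank_by(-33°): θ ← 0° -33° = -33°
rotate_crank_by(+77°): θ ← -33° +77° = 44°
rotate_crank_by(+45°): θ ← 44° +45° = 89°
rotate_crank_by(+83°): θ ← 89° +83° = 172°
crank pin P = (r cos θ, r sin θ) = (-27.727506, 3.896847)
h = r sin θ − e = 3.896847 − 20 = -16.103153
x = r cos θ + √(L² − h²) = -27.727506 + √(53824.0 − 259.3115) = -27.727506 + 231.440464 = 203.712958

203.7130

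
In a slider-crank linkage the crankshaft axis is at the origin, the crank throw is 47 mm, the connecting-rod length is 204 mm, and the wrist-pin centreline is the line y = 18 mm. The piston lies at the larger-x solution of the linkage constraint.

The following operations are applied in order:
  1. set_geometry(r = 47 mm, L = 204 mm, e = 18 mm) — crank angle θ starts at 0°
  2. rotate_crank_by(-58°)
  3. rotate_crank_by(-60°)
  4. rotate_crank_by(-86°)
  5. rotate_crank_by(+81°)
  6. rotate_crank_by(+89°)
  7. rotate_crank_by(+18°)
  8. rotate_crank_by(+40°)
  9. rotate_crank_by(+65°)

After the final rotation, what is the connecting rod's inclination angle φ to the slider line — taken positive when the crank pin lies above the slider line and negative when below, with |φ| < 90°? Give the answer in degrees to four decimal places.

8.1706

set_geometry: r = 47 mm, L = 204 mm, e = 18 mm; θ ← 0°
rotate_crank_by(-58°): θ ← 0° -58° = -58°
rotate_crank_by(-60°): θ ← -58° -60° = -118°
rotate_crank_by(-86°): θ ← -118° -86° = -204°
rotate_crank_by(+81°): θ ← -204° +81° = -123°
rotate_crank_by(+89°): θ ← -123° +89° = -34°
rotate_crank_by(+18°): θ ← -34° +18° = -16°
rotate_crank_by(+40°): θ ← -16° +40° = 24°
rotate_crank_by(+65°): θ ← 24° +65° = 89°
crank pin P = (r cos θ, r sin θ) = (0.820263, 46.992842)
h = r sin θ − e = 46.992842 − 18 = 28.992842
sin φ = h / L = 28.992842 / 204 = 0.14212177
φ = arcsin(0.14212177) = 8.170643°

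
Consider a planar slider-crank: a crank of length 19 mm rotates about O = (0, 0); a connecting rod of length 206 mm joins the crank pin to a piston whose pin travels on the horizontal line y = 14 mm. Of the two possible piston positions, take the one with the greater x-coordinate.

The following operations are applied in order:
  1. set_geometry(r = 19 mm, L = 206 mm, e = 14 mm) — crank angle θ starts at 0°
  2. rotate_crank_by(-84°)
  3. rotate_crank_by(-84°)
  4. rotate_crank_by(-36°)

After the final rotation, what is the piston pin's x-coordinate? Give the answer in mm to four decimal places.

188.5471

set_geometry: r = 19 mm, L = 206 mm, e = 14 mm; θ ← 0°
rotate_crank_by(-84°): θ ← 0° -84° = -84°
rotate_crank_by(-84°): θ ← -84° -84° = -168°
rotate_crank_by(-36°): θ ← -168° -36° = -204°
crank pin P = (r cos θ, r sin θ) = (-17.357364, 7.727996)
h = r sin θ − e = 7.727996 − 14 = -6.272004
x = r cos θ + √(L² − h²) = -17.357364 + √(42436.0 − 39.3380) = -17.357364 + 205.904497 = 188.547134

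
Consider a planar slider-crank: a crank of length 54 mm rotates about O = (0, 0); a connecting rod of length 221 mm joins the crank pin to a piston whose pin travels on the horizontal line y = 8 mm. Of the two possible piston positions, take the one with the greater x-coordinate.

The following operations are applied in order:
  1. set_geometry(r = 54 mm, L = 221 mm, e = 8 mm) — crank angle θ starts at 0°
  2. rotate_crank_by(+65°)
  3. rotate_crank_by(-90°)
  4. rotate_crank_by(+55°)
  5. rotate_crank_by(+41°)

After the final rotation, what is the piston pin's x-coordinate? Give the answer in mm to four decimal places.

234.3455

set_geometry: r = 54 mm, L = 221 mm, e = 8 mm; θ ← 0°
rotate_crank_by(+65°): θ ← 0° +65° = 65°
rotate_crank_by(-90°): θ ← 65° -90° = -25°
rotate_crank_by(+55°): θ ← -25° +55° = 30°
rotate_crank_by(+41°): θ ← 30° +41° = 71°
crank pin P = (r cos θ, r sin θ) = (17.580680, 51.058003)
h = r sin θ − e = 51.058003 − 8 = 43.058003
x = r cos θ + √(L² − h²) = 17.580680 + √(48841.0 − 1853.9916) = 17.580680 + 216.764869 = 234.345549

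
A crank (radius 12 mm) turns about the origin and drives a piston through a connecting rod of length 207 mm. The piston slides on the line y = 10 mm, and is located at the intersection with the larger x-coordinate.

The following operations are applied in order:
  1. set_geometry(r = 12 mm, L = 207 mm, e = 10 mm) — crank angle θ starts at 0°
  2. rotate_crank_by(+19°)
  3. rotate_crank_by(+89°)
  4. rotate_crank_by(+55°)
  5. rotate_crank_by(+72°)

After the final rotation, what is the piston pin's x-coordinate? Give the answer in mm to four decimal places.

199.1651

set_geometry: r = 12 mm, L = 207 mm, e = 10 mm; θ ← 0°
rotate_crank_by(+19°): θ ← 0° +19° = 19°
rotate_crank_by(+89°): θ ← 19° +89° = 108°
rotate_crank_by(+55°): θ ← 108° +55° = 163°
rotate_crank_by(+72°): θ ← 163° +72° = 235°
crank pin P = (r cos θ, r sin θ) = (-6.882917, -9.829825)
h = r sin θ − e = -9.829825 − 10 = -19.829825
x = r cos θ + √(L² − h²) = -6.882917 + √(42849.0 − 393.2219) = -6.882917 + 206.047999 = 199.165082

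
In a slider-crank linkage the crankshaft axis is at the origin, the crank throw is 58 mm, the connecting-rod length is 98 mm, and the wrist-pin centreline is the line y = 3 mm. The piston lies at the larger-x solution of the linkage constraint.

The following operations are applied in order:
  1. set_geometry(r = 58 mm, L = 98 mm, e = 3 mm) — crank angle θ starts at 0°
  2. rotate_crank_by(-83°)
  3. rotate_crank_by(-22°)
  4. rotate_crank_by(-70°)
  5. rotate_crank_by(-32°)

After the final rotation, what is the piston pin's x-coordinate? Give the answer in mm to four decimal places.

set_geometry: r = 58 mm, L = 98 mm, e = 3 mm; θ ← 0°
rotate_crank_by(-83°): θ ← 0° -83° = -83°
rotate_crank_by(-22°): θ ← -83° -22° = -105°
rotate_crank_by(-70°): θ ← -105° -70° = -175°
rotate_crank_by(-32°): θ ← -175° -32° = -207°
crank pin P = (r cos θ, r sin θ) = (-51.678378, 26.331449)
h = r sin θ − e = 26.331449 − 3 = 23.331449
x = r cos θ + √(L² − h²) = -51.678378 + √(9604.0 − 544.3565) = -51.678378 + 95.182160 = 43.503781

43.5038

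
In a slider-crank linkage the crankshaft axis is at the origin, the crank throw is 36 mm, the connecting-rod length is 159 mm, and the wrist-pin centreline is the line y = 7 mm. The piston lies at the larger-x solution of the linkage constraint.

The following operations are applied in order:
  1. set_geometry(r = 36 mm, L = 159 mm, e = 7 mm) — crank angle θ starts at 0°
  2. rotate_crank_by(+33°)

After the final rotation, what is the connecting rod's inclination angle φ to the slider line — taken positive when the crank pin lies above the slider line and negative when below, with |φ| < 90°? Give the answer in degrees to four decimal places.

set_geometry: r = 36 mm, L = 159 mm, e = 7 mm; θ ← 0°
rotate_crank_by(+33°): θ ← 0° +33° = 33°
crank pin P = (r cos θ, r sin θ) = (30.192140, 19.607005)
h = r sin θ − e = 19.607005 − 7 = 12.607005
sin φ = h / L = 12.607005 / 159 = 0.07928934
φ = arcsin(0.07928934) = 4.547718°

4.5477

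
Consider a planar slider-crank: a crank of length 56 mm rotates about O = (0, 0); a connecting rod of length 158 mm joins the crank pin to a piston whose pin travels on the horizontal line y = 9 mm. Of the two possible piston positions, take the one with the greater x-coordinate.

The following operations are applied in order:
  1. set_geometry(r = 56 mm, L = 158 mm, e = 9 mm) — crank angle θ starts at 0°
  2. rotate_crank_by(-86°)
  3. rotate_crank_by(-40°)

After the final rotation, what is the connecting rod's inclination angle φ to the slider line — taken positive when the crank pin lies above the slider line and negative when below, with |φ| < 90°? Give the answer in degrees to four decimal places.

-20.1026

set_geometry: r = 56 mm, L = 158 mm, e = 9 mm; θ ← 0°
rotate_crank_by(-86°): θ ← 0° -86° = -86°
rotate_crank_by(-40°): θ ← -86° -40° = -126°
crank pin P = (r cos θ, r sin θ) = (-32.915974, -45.304952)
h = r sin θ − e = -45.304952 − 9 = -54.304952
sin φ = h / L = -54.304952 / 158 = -0.34370223
φ = arcsin(-0.34370223) = -20.102595°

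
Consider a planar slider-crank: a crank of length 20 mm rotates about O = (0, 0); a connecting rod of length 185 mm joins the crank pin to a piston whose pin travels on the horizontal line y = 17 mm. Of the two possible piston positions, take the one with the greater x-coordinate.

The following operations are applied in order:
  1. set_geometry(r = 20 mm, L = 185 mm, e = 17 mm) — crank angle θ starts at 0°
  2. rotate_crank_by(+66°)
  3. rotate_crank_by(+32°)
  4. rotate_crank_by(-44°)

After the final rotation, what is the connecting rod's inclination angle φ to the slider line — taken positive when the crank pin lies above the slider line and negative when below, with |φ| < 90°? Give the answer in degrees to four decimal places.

set_geometry: r = 20 mm, L = 185 mm, e = 17 mm; θ ← 0°
rotate_crank_by(+66°): θ ← 0° +66° = 66°
rotate_crank_by(+32°): θ ← 66° +32° = 98°
rotate_crank_by(-44°): θ ← 98° -44° = 54°
crank pin P = (r cos θ, r sin θ) = (11.755705, 16.180340)
h = r sin θ − e = 16.180340 − 17 = -0.819660
sin φ = h / L = -0.819660 / 185 = -0.00443060
φ = arcsin(-0.00443060) = -0.253855°

-0.2539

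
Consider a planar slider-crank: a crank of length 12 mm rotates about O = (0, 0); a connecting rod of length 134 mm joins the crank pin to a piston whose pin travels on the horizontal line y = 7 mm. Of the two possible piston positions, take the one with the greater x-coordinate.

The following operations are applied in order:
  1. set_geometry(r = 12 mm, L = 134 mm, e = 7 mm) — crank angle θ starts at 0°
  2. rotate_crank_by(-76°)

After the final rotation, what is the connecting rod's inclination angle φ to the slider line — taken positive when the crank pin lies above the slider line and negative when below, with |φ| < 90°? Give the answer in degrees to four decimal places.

set_geometry: r = 12 mm, L = 134 mm, e = 7 mm; θ ← 0°
rotate_crank_by(-76°): θ ← 0° -76° = -76°
crank pin P = (r cos θ, r sin θ) = (2.903063, -11.643549)
h = r sin θ − e = -11.643549 − 7 = -18.643549
sin φ = h / L = -18.643549 / 134 = -0.13913096
φ = arcsin(-0.13913096) = -7.997562°

-7.9976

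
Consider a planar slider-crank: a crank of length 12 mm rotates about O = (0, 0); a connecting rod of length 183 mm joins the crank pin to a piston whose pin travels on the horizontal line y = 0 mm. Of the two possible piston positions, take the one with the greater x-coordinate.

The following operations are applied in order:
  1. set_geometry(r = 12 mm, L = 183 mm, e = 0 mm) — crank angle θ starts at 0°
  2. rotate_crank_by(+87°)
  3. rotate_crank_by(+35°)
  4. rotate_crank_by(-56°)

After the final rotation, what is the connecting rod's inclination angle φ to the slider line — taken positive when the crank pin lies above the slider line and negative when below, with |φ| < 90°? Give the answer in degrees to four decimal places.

set_geometry: r = 12 mm, L = 183 mm, e = 0 mm; θ ← 0°
rotate_crank_by(+87°): θ ← 0° +87° = 87°
rotate_crank_by(+35°): θ ← 87° +35° = 122°
rotate_crank_by(-56°): θ ← 122° -56° = 66°
crank pin P = (r cos θ, r sin θ) = (4.880840, 10.962545)
h = r sin θ − e = 10.962545 − 0 = 10.962545
sin φ = h / L = 10.962545 / 183 = 0.05990462
φ = arcsin(0.05990462) = 3.434338°

3.4343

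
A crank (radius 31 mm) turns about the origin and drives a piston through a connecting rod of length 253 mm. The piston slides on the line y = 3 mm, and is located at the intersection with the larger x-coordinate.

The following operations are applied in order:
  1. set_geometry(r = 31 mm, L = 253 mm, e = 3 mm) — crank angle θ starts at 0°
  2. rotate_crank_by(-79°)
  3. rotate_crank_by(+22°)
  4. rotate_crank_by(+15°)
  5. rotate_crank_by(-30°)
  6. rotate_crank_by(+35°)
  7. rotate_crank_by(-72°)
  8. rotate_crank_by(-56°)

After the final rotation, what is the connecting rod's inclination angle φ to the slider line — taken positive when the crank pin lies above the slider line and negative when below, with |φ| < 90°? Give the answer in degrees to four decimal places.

-2.4972

set_geometry: r = 31 mm, L = 253 mm, e = 3 mm; θ ← 0°
rotate_crank_by(-79°): θ ← 0° -79° = -79°
rotate_crank_by(+22°): θ ← -79° +22° = -57°
rotate_crank_by(+15°): θ ← -57° +15° = -42°
rotate_crank_by(-30°): θ ← -42° -30° = -72°
rotate_crank_by(+35°): θ ← -72° +35° = -37°
rotate_crank_by(-72°): θ ← -37° -72° = -109°
rotate_crank_by(-56°): θ ← -109° -56° = -165°
crank pin P = (r cos θ, r sin θ) = (-29.943701, -8.023390)
h = r sin θ − e = -8.023390 − 3 = -11.023390
sin φ = h / L = -11.023390 / 253 = -0.04357071
φ = arcsin(-0.04357071) = -2.497209°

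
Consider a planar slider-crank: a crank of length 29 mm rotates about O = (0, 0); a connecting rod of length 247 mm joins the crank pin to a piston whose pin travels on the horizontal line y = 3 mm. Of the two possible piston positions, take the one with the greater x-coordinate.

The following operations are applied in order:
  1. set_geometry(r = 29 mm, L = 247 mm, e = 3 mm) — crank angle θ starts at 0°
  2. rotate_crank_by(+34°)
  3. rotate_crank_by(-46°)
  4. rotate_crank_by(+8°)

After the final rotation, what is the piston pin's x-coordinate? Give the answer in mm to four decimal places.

set_geometry: r = 29 mm, L = 247 mm, e = 3 mm; θ ← 0°
rotate_crank_by(+34°): θ ← 0° +34° = 34°
rotate_crank_by(-46°): θ ← 34° -46° = -12°
rotate_crank_by(+8°): θ ← -12° +8° = -4°
crank pin P = (r cos θ, r sin θ) = (28.929357, -2.022938)
h = r sin θ − e = -2.022938 − 3 = -5.022938
x = r cos θ + √(L² − h²) = 28.929357 + √(61009.0 − 25.2299) = 28.929357 + 246.948922 = 275.878279

275.8783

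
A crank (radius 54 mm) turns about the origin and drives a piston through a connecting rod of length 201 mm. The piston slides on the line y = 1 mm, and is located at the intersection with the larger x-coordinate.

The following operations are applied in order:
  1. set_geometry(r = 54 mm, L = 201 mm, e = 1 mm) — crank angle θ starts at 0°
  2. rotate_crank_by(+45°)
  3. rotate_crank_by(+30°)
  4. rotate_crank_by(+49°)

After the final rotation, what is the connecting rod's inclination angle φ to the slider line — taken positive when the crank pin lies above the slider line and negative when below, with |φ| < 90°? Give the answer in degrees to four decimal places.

set_geometry: r = 54 mm, L = 201 mm, e = 1 mm; θ ← 0°
rotate_crank_by(+45°): θ ← 0° +45° = 45°
rotate_crank_by(+30°): θ ← 45° +30° = 75°
rotate_crank_by(+49°): θ ← 75° +49° = 124°
crank pin P = (r cos θ, r sin θ) = (-30.196417, 44.768029)
h = r sin θ − e = 44.768029 − 1 = 43.768029
sin φ = h / L = 43.768029 / 201 = 0.21775139
φ = arcsin(0.21775139) = 12.576995°

12.5770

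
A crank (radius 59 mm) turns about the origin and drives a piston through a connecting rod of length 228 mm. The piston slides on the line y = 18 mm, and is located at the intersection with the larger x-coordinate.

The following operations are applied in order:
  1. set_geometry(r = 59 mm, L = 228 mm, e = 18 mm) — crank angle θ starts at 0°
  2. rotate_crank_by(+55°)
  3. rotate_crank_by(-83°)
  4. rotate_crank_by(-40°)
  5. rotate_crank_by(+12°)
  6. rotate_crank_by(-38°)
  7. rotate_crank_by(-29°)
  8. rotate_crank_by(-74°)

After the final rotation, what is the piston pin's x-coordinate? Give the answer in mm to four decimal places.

171.5768

set_geometry: r = 59 mm, L = 228 mm, e = 18 mm; θ ← 0°
rotate_crank_by(+55°): θ ← 0° +55° = 55°
rotate_crank_by(-83°): θ ← 55° -83° = -28°
rotate_crank_by(-40°): θ ← -28° -40° = -68°
rotate_crank_by(+12°): θ ← -68° +12° = -56°
rotate_crank_by(-38°): θ ← -56° -38° = -94°
rotate_crank_by(-29°): θ ← -94° -29° = -123°
rotate_crank_by(-74°): θ ← -123° -74° = -197°
crank pin P = (r cos θ, r sin θ) = (-56.421981, 17.249931)
h = r sin θ − e = 17.249931 − 18 = -0.750069
x = r cos θ + √(L² − h²) = -56.421981 + √(51984.0 − 0.5626) = -56.421981 + 227.998766 = 171.576786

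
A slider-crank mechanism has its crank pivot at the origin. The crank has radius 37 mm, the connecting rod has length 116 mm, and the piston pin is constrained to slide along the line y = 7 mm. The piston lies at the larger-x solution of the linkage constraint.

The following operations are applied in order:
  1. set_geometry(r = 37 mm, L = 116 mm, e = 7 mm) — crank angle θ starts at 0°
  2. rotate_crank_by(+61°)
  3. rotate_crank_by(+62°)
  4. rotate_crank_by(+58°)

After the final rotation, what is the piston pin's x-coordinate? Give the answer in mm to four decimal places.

set_geometry: r = 37 mm, L = 116 mm, e = 7 mm; θ ← 0°
rotate_crank_by(+61°): θ ← 0° +61° = 61°
rotate_crank_by(+62°): θ ← 61° +62° = 123°
rotate_crank_by(+58°): θ ← 123° +58° = 181°
crank pin P = (r cos θ, r sin θ) = (-36.994365, -0.645739)
h = r sin θ − e = -0.645739 − 7 = -7.645739
x = r cos θ + √(L² − h²) = -36.994365 + √(13456.0 − 58.4573) = -36.994365 + 115.747755 = 78.753390

78.7534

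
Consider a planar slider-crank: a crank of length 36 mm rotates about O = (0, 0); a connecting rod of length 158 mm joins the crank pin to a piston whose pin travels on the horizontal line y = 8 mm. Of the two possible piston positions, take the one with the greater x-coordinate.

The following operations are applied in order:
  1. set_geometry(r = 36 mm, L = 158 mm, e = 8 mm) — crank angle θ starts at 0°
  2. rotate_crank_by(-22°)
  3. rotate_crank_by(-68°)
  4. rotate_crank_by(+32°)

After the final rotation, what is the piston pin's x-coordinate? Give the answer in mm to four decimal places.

set_geometry: r = 36 mm, L = 158 mm, e = 8 mm; θ ← 0°
rotate_crank_by(-22°): θ ← 0° -22° = -22°
rotate_crank_by(-68°): θ ← -22° -68° = -90°
rotate_crank_by(+32°): θ ← -90° +32° = -58°
crank pin P = (r cos θ, r sin θ) = (19.077094, -30.529731)
h = r sin θ − e = -30.529731 − 8 = -38.529731
x = r cos θ + √(L² − h²) = 19.077094 + √(24964.0 − 1484.5402) = 19.077094 + 153.230088 = 172.307181

172.3072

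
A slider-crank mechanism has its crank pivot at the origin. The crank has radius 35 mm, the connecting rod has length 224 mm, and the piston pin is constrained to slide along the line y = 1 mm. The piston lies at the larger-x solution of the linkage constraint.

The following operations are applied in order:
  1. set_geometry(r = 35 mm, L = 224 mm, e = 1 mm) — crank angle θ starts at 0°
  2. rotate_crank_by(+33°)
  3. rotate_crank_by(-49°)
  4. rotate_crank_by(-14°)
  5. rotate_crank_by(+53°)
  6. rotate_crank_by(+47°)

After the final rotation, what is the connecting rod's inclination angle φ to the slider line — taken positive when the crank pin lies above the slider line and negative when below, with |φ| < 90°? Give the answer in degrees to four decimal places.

set_geometry: r = 35 mm, L = 224 mm, e = 1 mm; θ ← 0°
rotate_crank_by(+33°): θ ← 0° +33° = 33°
rotate_crank_by(-49°): θ ← 33° -49° = -16°
rotate_crank_by(-14°): θ ← -16° -14° = -30°
rotate_crank_by(+53°): θ ← -30° +53° = 23°
rotate_crank_by(+47°): θ ← 23° +47° = 70°
crank pin P = (r cos θ, r sin θ) = (11.970705, 32.889242)
h = r sin θ − e = 32.889242 − 1 = 31.889242
sin φ = h / L = 31.889242 / 224 = 0.14236269
φ = arcsin(0.14236269) = 8.184588°

8.1846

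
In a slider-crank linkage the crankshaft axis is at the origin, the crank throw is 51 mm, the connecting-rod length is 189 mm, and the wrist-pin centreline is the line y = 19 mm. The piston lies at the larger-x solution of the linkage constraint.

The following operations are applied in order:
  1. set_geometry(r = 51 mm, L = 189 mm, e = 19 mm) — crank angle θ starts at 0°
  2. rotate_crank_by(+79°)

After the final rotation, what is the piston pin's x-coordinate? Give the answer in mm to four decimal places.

196.1611

set_geometry: r = 51 mm, L = 189 mm, e = 19 mm; θ ← 0°
rotate_crank_by(+79°): θ ← 0° +79° = 79°
crank pin P = (r cos θ, r sin θ) = (9.731259, 50.062986)
h = r sin θ − e = 50.062986 − 19 = 31.062986
x = r cos θ + √(L² − h²) = 9.731259 + √(35721.0 − 964.9091) = 9.731259 + 186.429855 = 196.161114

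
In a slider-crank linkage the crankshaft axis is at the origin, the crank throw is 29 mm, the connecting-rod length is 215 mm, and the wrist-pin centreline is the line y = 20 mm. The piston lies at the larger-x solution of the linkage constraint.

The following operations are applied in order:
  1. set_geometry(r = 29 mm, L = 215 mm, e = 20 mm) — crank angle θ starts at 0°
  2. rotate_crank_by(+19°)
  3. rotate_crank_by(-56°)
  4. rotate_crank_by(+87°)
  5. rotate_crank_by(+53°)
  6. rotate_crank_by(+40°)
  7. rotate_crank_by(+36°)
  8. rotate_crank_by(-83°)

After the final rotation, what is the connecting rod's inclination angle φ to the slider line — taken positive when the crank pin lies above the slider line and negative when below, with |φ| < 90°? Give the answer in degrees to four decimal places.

set_geometry: r = 29 mm, L = 215 mm, e = 20 mm; θ ← 0°
rotate_crank_by(+19°): θ ← 0° +19° = 19°
rotate_crank_by(-56°): θ ← 19° -56° = -37°
rotate_crank_by(+87°): θ ← -37° +87° = 50°
rotate_crank_by(+53°): θ ← 50° +53° = 103°
rotate_crank_by(+40°): θ ← 103° +40° = 143°
rotate_crank_by(+36°): θ ← 143° +36° = 179°
rotate_crank_by(-83°): θ ← 179° -83° = 96°
crank pin P = (r cos θ, r sin θ) = (-3.031325, 28.841135)
h = r sin θ − e = 28.841135 − 20 = 8.841135
sin φ = h / L = 8.841135 / 215 = 0.04112156
φ = arcsin(0.04112156) = 2.356756°

2.3568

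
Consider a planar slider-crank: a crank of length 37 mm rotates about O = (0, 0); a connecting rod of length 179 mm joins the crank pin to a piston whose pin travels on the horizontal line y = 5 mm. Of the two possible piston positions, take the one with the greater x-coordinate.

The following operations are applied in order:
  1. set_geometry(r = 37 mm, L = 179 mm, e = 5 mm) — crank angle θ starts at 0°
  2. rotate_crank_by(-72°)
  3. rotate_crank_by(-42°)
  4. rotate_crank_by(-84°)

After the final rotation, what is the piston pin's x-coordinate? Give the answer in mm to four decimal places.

set_geometry: r = 37 mm, L = 179 mm, e = 5 mm; θ ← 0°
rotate_crank_by(-72°): θ ← 0° -72° = -72°
rotate_crank_by(-42°): θ ← -72° -42° = -114°
rotate_crank_by(-84°): θ ← -114° -84° = -198°
crank pin P = (r cos θ, r sin θ) = (-35.189091, 11.433629)
h = r sin θ − e = 11.433629 − 5 = 6.433629
x = r cos θ + √(L² − h²) = -35.189091 + √(32041.0 − 41.3916) = -35.189091 + 178.884344 = 143.695253

143.6953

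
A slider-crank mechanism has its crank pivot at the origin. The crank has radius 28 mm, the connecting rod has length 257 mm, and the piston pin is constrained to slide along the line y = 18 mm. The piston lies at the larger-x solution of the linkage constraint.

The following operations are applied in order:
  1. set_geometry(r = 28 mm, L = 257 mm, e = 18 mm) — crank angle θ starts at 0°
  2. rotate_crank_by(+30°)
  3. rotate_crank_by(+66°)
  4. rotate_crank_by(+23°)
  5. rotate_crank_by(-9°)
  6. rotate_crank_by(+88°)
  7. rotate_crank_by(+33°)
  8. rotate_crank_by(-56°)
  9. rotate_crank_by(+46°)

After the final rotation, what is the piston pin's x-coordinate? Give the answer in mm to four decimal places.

set_geometry: r = 28 mm, L = 257 mm, e = 18 mm; θ ← 0°
rotate_crank_by(+30°): θ ← 0° +30° = 30°
rotate_crank_by(+66°): θ ← 30° +66° = 96°
rotate_crank_by(+23°): θ ← 96° +23° = 119°
rotate_crank_by(-9°): θ ← 119° -9° = 110°
rotate_crank_by(+88°): θ ← 110° +88° = 198°
rotate_crank_by(+33°): θ ← 198° +33° = 231°
rotate_crank_by(-56°): θ ← 231° -56° = 175°
rotate_crank_by(+46°): θ ← 175° +46° = 221°
crank pin P = (r cos θ, r sin θ) = (-21.131868, -18.369653)
h = r sin θ − e = -18.369653 − 18 = -36.369653
x = r cos θ + √(L² − h²) = -21.131868 + √(66049.0 − 1322.7516) = -21.131868 + 254.413538 = 233.281670

233.2817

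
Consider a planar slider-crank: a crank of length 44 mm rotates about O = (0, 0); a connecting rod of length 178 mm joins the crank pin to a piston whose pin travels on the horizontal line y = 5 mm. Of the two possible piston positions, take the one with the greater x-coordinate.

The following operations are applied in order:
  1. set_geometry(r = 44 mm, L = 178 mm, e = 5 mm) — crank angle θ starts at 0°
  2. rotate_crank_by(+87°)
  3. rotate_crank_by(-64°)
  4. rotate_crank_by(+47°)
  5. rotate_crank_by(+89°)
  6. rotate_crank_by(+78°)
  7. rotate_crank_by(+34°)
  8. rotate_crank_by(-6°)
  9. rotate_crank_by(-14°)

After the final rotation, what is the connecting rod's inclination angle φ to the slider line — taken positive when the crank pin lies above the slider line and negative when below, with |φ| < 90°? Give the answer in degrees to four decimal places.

-15.1777

set_geometry: r = 44 mm, L = 178 mm, e = 5 mm; θ ← 0°
rotate_crank_by(+87°): θ ← 0° +87° = 87°
rotate_crank_by(-64°): θ ← 87° -64° = 23°
rotate_crank_by(+47°): θ ← 23° +47° = 70°
rotate_crank_by(+89°): θ ← 70° +89° = 159°
rotate_crank_by(+78°): θ ← 159° +78° = 237°
rotate_crank_by(+34°): θ ← 237° +34° = 271°
rotate_crank_by(-6°): θ ← 271° -6° = 265°
rotate_crank_by(-14°): θ ← 265° -14° = 251°
crank pin P = (r cos θ, r sin θ) = (-14.324999, -41.602817)
h = r sin θ − e = -41.602817 − 5 = -46.602817
sin φ = h / L = -46.602817 / 178 = -0.26181358
φ = arcsin(-0.26181358) = -15.177701°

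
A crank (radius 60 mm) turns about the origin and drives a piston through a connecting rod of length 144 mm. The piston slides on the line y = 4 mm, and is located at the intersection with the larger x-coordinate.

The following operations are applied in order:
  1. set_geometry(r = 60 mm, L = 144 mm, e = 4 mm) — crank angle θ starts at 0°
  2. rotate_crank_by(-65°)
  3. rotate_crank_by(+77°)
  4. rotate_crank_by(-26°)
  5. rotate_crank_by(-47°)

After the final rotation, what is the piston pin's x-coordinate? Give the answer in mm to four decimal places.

161.5511

set_geometry: r = 60 mm, L = 144 mm, e = 4 mm; θ ← 0°
rotate_crank_by(-65°): θ ← 0° -65° = -65°
rotate_crank_by(+77°): θ ← -65° +77° = 12°
rotate_crank_by(-26°): θ ← 12° -26° = -14°
rotate_crank_by(-47°): θ ← -14° -47° = -61°
crank pin P = (r cos θ, r sin θ) = (29.088577, -52.477182)
h = r sin θ − e = -52.477182 − 4 = -56.477182
x = r cos θ + √(L² − h²) = 29.088577 + √(20736.0 − 3189.6721) = 29.088577 + 132.462553 = 161.551130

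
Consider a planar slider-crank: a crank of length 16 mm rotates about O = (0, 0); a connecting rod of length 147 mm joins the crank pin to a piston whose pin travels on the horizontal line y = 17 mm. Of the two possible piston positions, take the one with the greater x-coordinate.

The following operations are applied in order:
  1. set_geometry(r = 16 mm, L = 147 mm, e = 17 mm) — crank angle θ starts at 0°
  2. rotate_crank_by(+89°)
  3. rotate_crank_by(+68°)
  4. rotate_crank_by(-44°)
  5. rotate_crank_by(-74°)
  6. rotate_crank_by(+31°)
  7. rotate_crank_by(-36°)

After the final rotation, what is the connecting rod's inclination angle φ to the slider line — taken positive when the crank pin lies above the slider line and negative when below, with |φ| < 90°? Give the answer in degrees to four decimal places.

-3.1403

set_geometry: r = 16 mm, L = 147 mm, e = 17 mm; θ ← 0°
rotate_crank_by(+89°): θ ← 0° +89° = 89°
rotate_crank_by(+68°): θ ← 89° +68° = 157°
rotate_crank_by(-44°): θ ← 157° -44° = 113°
rotate_crank_by(-74°): θ ← 113° -74° = 39°
rotate_crank_by(+31°): θ ← 39° +31° = 70°
rotate_crank_by(-36°): θ ← 70° -36° = 34°
crank pin P = (r cos θ, r sin θ) = (13.264601, 8.947086)
h = r sin θ − e = 8.947086 − 17 = -8.052914
sin φ = h / L = -8.052914 / 147 = -0.05478172
φ = arcsin(-0.05478172) = -3.140334°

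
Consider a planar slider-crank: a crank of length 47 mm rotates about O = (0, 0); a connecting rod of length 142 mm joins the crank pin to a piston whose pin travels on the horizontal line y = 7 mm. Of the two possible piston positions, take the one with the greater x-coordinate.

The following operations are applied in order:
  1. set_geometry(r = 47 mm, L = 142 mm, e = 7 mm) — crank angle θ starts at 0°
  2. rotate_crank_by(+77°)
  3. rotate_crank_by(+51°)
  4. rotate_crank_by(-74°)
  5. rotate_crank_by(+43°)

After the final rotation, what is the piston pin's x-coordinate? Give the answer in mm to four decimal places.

set_geometry: r = 47 mm, L = 142 mm, e = 7 mm; θ ← 0°
rotate_crank_by(+77°): θ ← 0° +77° = 77°
rotate_crank_by(+51°): θ ← 77° +51° = 128°
rotate_crank_by(-74°): θ ← 128° -74° = 54°
rotate_crank_by(+43°): θ ← 54° +43° = 97°
crank pin P = (r cos θ, r sin θ) = (-5.727859, 46.649669)
h = r sin θ − e = 46.649669 − 7 = 39.649669
x = r cos θ + √(L² − h²) = -5.727859 + √(20164.0 − 1572.0963) = -5.727859 + 136.352131 = 130.624272

130.6243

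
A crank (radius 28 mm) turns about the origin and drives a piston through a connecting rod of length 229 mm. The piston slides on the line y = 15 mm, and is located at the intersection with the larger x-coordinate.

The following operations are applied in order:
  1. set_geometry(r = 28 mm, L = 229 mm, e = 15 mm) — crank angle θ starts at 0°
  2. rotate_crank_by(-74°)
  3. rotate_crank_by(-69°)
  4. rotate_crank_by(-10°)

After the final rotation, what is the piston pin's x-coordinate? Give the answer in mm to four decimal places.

set_geometry: r = 28 mm, L = 229 mm, e = 15 mm; θ ← 0°
rotate_crank_by(-74°): θ ← 0° -74° = -74°
rotate_crank_by(-69°): θ ← -74° -69° = -143°
rotate_crank_by(-10°): θ ← -143° -10° = -153°
crank pin P = (r cos θ, r sin θ) = (-24.948183, -12.711734)
h = r sin θ − e = -12.711734 − 15 = -27.711734
x = r cos θ + √(L² − h²) = -24.948183 + √(52441.0 − 767.9402) = -24.948183 + 227.317091 = 202.368908

202.3689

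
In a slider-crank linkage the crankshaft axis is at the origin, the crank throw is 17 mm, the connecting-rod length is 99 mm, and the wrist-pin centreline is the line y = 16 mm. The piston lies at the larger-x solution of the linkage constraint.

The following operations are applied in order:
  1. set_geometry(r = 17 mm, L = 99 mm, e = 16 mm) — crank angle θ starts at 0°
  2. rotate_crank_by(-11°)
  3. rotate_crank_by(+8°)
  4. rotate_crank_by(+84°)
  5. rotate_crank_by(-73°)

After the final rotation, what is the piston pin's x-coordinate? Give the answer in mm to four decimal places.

114.8912

set_geometry: r = 17 mm, L = 99 mm, e = 16 mm; θ ← 0°
rotate_crank_by(-11°): θ ← 0° -11° = -11°
rotate_crank_by(+8°): θ ← -11° +8° = -3°
rotate_crank_by(+84°): θ ← -3° +84° = 81°
rotate_crank_by(-73°): θ ← 81° -73° = 8°
crank pin P = (r cos θ, r sin θ) = (16.834557, 2.365943)
h = r sin θ − e = 2.365943 − 16 = -13.634057
x = r cos θ + √(L² − h²) = 16.834557 + √(9801.0 − 185.8875) = 16.834557 + 98.056680 = 114.891237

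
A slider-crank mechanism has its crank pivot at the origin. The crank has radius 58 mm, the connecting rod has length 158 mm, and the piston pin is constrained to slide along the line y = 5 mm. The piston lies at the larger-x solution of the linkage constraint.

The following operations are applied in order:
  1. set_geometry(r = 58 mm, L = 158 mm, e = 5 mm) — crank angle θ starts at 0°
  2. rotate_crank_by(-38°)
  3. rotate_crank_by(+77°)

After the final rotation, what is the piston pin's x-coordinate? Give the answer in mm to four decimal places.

199.9025

set_geometry: r = 58 mm, L = 158 mm, e = 5 mm; θ ← 0°
rotate_crank_by(-38°): θ ← 0° -38° = -38°
rotate_crank_by(+77°): θ ← -38° +77° = 39°
crank pin P = (r cos θ, r sin θ) = (45.074466, 36.500583)
h = r sin θ − e = 36.500583 − 5 = 31.500583
x = r cos θ + √(L² − h²) = 45.074466 + √(24964.0 − 992.2867) = 45.074466 + 154.828012 = 199.902478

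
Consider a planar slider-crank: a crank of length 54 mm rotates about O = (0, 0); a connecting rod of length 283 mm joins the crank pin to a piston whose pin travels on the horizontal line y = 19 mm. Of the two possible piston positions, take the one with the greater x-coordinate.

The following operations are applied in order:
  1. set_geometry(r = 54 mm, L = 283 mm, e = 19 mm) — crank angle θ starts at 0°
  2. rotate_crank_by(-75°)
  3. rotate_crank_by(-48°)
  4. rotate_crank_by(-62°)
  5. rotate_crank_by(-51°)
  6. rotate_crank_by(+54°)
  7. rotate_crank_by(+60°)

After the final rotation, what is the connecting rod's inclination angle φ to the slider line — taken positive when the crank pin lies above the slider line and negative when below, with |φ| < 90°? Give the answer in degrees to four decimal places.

set_geometry: r = 54 mm, L = 283 mm, e = 19 mm; θ ← 0°
rotate_crank_by(-75°): θ ← 0° -75° = -75°
rotate_crank_by(-48°): θ ← -75° -48° = -123°
rotate_crank_by(-62°): θ ← -123° -62° = -185°
rotate_crank_by(-51°): θ ← -185° -51° = -236°
rotate_crank_by(+54°): θ ← -236° +54° = -182°
rotate_crank_by(+60°): θ ← -182° +60° = -122°
crank pin P = (r cos θ, r sin θ) = (-28.615640, -45.794597)
h = r sin θ − e = -45.794597 − 19 = -64.794597
sin φ = h / L = -64.794597 / 283 = -0.22895617
φ = arcsin(-0.22895617) = -13.235625°

-13.2356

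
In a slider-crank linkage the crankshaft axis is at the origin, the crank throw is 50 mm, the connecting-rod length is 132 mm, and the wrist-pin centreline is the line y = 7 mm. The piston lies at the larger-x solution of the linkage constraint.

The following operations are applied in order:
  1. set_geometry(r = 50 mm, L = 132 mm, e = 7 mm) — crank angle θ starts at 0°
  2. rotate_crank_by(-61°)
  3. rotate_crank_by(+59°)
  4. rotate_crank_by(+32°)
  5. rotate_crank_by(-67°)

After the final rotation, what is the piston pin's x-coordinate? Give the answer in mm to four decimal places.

set_geometry: r = 50 mm, L = 132 mm, e = 7 mm; θ ← 0°
rotate_crank_by(-61°): θ ← 0° -61° = -61°
rotate_crank_by(+59°): θ ← -61° +59° = -2°
rotate_crank_by(+32°): θ ← -2° +32° = 30°
rotate_crank_by(-67°): θ ← 30° -67° = -37°
crank pin P = (r cos θ, r sin θ) = (39.931776, -30.090751)
h = r sin θ − e = -30.090751 − 7 = -37.090751
x = r cos θ + √(L² − h²) = 39.931776 + √(17424.0 − 1375.7238) = 39.931776 + 126.681791 = 166.613567

166.6136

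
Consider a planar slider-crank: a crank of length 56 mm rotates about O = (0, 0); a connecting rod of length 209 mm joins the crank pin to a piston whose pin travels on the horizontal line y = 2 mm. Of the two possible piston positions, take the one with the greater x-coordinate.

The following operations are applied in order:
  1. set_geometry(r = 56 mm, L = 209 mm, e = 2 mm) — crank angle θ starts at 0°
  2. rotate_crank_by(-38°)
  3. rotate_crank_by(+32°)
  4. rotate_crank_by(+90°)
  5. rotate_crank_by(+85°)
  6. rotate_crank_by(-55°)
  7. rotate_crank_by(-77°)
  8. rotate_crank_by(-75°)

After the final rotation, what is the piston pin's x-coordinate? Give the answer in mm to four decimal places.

set_geometry: r = 56 mm, L = 209 mm, e = 2 mm; θ ← 0°
rotate_crank_by(-38°): θ ← 0° -38° = -38°
rotate_crank_by(+32°): θ ← -38° +32° = -6°
rotate_crank_by(+90°): θ ← -6° +90° = 84°
rotate_crank_by(+85°): θ ← 84° +85° = 169°
rotate_crank_by(-55°): θ ← 169° -55° = 114°
rotate_crank_by(-77°): θ ← 114° -77° = 37°
rotate_crank_by(-75°): θ ← 37° -75° = -38°
crank pin P = (r cos θ, r sin θ) = (44.128602, -34.477043)
h = r sin θ − e = -34.477043 − 2 = -36.477043
x = r cos θ + √(L² − h²) = 44.128602 + √(43681.0 − 1330.5746) = 44.128602 + 205.792190 = 249.920792

249.9208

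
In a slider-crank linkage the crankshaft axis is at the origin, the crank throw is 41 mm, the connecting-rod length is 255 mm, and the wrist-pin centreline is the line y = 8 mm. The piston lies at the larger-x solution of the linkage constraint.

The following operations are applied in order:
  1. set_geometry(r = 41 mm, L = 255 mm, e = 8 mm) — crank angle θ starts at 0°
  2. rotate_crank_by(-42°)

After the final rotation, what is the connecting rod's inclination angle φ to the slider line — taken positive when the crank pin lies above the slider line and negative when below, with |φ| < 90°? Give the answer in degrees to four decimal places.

-7.9876

set_geometry: r = 41 mm, L = 255 mm, e = 8 mm; θ ← 0°
rotate_crank_by(-42°): θ ← 0° -42° = -42°
crank pin P = (r cos θ, r sin θ) = (30.468938, -27.434355)
h = r sin θ − e = -27.434355 − 8 = -35.434355
sin φ = h / L = -35.434355 / 255 = -0.13895825
φ = arcsin(-0.13895825) = -7.987569°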